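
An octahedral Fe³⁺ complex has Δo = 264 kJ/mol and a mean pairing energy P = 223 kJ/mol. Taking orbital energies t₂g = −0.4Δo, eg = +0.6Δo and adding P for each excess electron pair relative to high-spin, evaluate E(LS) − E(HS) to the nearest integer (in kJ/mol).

Fe³⁺: group 8, so d-count = 8 − 3 = 5.
High-spin d⁵ fills as t₂g³ eg² with CFSE 3(−0.4) + 2(+0.6) = 0.0Δo = 0 kJ/mol.
For low-spin the configuration is t₂g⁵ eg⁰: orbital energy -2.0 × 264 = -528 kJ/mol, and 2 additional pairs relative to high-spin add 446 kJ/mol, giving -82 kJ/mol.
Thus E(LS) − E(HS) = -82 kJ/mol.

-82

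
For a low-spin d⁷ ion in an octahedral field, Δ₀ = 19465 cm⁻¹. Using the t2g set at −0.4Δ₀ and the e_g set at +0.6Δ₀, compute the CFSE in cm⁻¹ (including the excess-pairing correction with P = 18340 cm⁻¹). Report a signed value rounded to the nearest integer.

-16697

Electron filling gives t2g^6 e_g^1.
Orbital CFSE = 6(-0.4) + 1(0.6) = -1.8Δ₀ = -1.8 × 19465 = -35037 cm⁻¹.
Relative to high-spin t2g^5 e_g^2 (2 paired), the low-spin configuration has 1 additional pair, contributing +1 × 18340 = +18340 cm⁻¹.
Net CFSE = -35037 + 18340 = -16697 cm⁻¹.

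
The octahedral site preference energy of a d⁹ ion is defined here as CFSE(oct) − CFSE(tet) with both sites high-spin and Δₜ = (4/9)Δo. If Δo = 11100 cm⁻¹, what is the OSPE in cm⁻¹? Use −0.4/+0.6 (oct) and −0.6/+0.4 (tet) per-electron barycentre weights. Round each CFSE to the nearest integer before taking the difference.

Octahedral high-spin t2g^6 e_g^3: CFSE = -0.6 × 11100 = -6660 cm⁻¹.
Tetrahedral: e^4 t2^5, CFSE = 4(−0.6) + 5(+0.4) = -0.4Δₜ = -0.4 × (4/9) × 11100 = -1973 cm⁻¹.
OSPE = CFSE(oct) − CFSE(tet) = -6660 − (-1973) = -4687 cm⁻¹.

-4687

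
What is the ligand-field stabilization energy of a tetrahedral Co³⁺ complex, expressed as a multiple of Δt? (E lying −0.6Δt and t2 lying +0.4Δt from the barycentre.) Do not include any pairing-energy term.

-0.6 Δt

Co³⁺: group 9, so d-count = 9 − 3 = 6.
With tetrahedral geometry the complex is necessarily high-spin.
Configuration: e^3 t2^3.
CFSE = 3(-0.6Δt) + 3(0.4Δt) = -1.8Δt + 1.2Δt = -0.6Δt.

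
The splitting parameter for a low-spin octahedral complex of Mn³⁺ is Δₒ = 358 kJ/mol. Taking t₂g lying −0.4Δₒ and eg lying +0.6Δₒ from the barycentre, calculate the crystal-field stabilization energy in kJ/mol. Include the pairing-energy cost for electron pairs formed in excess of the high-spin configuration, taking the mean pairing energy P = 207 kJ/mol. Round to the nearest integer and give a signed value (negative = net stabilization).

Mn is in group 7, so Mn³⁺ is d⁴ (7 − 3 = 4).
The d⁴ electrons fill as t₂g⁴ eg⁰.
The orbital stabilization is -1.6Δₒ = -1.6 × 358 = -573 kJ/mol.
Relative to high-spin t₂g³ eg¹ (0 paired), the low-spin configuration has 1 additional pair, contributing +1 × 207 = +207 kJ/mol.
Overall CFSE = -573 + 207 = -366 kJ/mol.

-366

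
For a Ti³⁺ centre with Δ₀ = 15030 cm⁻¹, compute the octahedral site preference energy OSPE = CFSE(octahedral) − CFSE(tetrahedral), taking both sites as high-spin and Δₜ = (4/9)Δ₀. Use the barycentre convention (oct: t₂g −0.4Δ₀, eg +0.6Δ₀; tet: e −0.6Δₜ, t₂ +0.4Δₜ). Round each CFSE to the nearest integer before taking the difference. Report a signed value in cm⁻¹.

-2004

Ti sits in group 4; removing 3 electrons leaves Ti³⁺ with 4 − 3 = 1 d electrons.
Octahedral high-spin t₂g¹ eg⁰: CFSE = -0.4 × 15030 = -6012 cm⁻¹.
In a tetrahedral site the filling is e¹ t₂⁰: CFSE(tet) = -0.6Δₜ = -0.6 × (4/9)(15030) = -4008 cm⁻¹.
Subtracting, OSPE = -6012 − (-4008) = -2004 cm⁻¹.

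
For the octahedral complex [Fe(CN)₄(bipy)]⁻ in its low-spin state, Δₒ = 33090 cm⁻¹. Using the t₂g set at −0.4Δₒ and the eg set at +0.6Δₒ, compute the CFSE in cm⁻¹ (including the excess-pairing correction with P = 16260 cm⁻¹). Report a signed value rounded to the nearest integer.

Ligand charges: 4×(-1) from CN⁻ and 1×(+0) from bipy sum to -4; with overall charge -1, Fe is +3.
Group 8 minus oxidation state +3 gives a d⁵ configuration for Fe³⁺.
Electron filling gives t₂g⁵ eg⁰.
CFSE(orbital) = 5×(-0.4Δₒ) + 0×(0.6Δₒ) = -2.0Δₒ; with Δₒ = 33090 cm⁻¹ that is -66180 cm⁻¹.
Pairing penalty: 2 pairs vs 0 in the high-spin reference → 2 extra × P = 32520 cm⁻¹.
Overall CFSE = -66180 + 32520 = -33660 cm⁻¹.

-33660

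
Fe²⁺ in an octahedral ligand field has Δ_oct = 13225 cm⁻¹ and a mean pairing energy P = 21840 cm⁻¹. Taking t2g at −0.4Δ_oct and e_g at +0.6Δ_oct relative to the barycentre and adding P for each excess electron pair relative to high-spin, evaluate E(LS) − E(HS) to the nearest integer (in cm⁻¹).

Group 8 minus oxidation state +2 gives a d⁶ configuration for Fe²⁺.
In the high-spin limit (t2g^4 e_g^2) the orbital term is -0.4Δ_oct = -5290 cm⁻¹, with no excess pairing.
For low-spin the configuration is t2g^6 e_g^0: orbital energy -2.4 × 13225 = -31740 cm⁻¹, and 2 additional pairs relative to high-spin add 43680 cm⁻¹, giving 11940 cm⁻¹.
E(LS) − E(HS) = 11940 − (-5290) = 17230 cm⁻¹.

17230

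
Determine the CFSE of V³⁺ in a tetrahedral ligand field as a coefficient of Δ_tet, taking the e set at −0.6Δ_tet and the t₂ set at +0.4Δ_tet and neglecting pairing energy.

-1.2 Δ_tet

V is in group 5, so V³⁺ is d² (5 − 3 = 2).
With tetrahedral geometry the complex is necessarily high-spin.
Configuration: e² t₂⁰.
CFSE = 2(-0.6Δ_tet) + 0(0.4Δ_tet) = -1.2Δ_tet + 0.0Δ_tet = -1.2Δ_tet.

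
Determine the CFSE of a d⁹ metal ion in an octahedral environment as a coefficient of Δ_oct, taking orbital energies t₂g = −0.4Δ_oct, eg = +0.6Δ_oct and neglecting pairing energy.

Configuration: t₂g⁶ eg³.
CFSE = 6(-0.4Δ_oct) + 3(0.6Δ_oct) = -2.4Δ_oct + 1.8Δ_oct = -0.6Δ_oct.

-0.6 Δ_oct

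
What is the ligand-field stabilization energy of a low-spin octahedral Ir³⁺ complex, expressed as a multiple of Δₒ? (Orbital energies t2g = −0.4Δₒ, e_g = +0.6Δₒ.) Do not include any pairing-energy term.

-2.4 Δₒ

Ir is in group 9, so Ir³⁺ is d⁶ (9 − 3 = 6).
Configuration: t2g^6 e_g^0.
CFSE = 6(-0.4Δₒ) + 0(0.6Δₒ) = -2.4Δₒ + 0.0Δₒ = -2.4Δₒ.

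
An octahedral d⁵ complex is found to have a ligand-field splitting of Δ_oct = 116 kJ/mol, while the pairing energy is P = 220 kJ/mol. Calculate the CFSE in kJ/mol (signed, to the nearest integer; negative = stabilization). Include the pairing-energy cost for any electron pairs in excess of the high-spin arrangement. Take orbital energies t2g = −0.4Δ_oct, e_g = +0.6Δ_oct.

0

Here Δ_oct < P (116 < 220), so the high-spin state is favoured.
Configuration: t2g^3 e_g^2.
Orbital CFSE = 0.0Δ_oct = 0.0 × 116 = 0 kJ/mol.
High-spin has no excess pairs, so no pairing correction applies.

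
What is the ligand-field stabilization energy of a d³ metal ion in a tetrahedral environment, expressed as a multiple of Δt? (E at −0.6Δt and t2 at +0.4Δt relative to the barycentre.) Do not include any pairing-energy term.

-0.8 Δt

With tetrahedral geometry the complex is necessarily high-spin.
Configuration: e^2 t2^1.
CFSE = 2(-0.6Δt) + 1(0.4Δt) = -1.2Δt + 0.4Δt = -0.8Δt.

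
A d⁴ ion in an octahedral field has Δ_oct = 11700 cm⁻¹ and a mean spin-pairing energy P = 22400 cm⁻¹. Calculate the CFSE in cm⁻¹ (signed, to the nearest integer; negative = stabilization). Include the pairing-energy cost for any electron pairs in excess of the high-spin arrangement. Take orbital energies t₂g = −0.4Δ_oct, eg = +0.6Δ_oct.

-7020

With Δ_oct < P the complex is high-spin.
Filling d⁴ accordingly: t₂g³ eg¹.
Orbital CFSE = -0.6Δ_oct = -0.6 × 11700 = -7020 cm⁻¹.
High-spin has no excess pairs, so no pairing correction applies.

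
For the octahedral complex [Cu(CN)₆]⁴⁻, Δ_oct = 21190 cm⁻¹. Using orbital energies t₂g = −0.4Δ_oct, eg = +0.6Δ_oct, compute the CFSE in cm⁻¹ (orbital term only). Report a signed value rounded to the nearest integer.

-12714

Each CN⁻ contributes -1; 6 × (-1) = -6. With overall charge -4, Cu is in the +2 oxidation state.
Cu is in group 11, so Cu²⁺ is d⁹ (11 − 2 = 9).
For octahedral d⁹ the high- and low-spin configurations coincide.
The d⁹ electrons fill as t₂g⁶ eg³.
Orbital CFSE = 6(-0.4) + 3(0.6) = -0.6Δ_oct = -0.6 × 21190 = -12714 cm⁻¹.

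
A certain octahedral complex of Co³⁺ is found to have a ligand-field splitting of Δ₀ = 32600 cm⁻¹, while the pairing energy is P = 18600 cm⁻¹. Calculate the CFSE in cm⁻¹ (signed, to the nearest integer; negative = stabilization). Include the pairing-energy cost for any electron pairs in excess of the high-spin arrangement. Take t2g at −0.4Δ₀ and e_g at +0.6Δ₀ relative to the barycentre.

-41040

Group 9 minus oxidation state +3 gives a d⁶ configuration for Co³⁺.
With Δ₀ > P the complex is low-spin.
That gives t2g^6 e_g^0.
Orbital CFSE = -2.4Δ₀ = -2.4 × 32600 = -78240 cm⁻¹.
Excess pairs vs high-spin: 3 − 1 = 2; pairing cost = +37200 cm⁻¹.
Net CFSE = -78240 + 37200 = -41040 cm⁻¹.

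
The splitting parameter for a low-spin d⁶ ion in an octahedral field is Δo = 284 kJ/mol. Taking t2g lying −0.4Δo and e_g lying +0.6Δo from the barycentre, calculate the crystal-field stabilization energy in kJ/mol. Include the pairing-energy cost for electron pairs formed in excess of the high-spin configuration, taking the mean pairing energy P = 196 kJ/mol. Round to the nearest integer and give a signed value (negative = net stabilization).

-290

Electron filling gives t2g^6 e_g^0.
CFSE(orbital) = 6×(-0.4Δo) + 0×(0.6Δo) = -2.4Δo; with Δo = 284 kJ/mol that is -682 kJ/mol.
Relative to high-spin t2g^4 e_g^2 (1 paired), the low-spin configuration has 2 additional pairs, contributing +2 × 196 = +392 kJ/mol.
Combining: -682 + 392 = -290 kJ/mol.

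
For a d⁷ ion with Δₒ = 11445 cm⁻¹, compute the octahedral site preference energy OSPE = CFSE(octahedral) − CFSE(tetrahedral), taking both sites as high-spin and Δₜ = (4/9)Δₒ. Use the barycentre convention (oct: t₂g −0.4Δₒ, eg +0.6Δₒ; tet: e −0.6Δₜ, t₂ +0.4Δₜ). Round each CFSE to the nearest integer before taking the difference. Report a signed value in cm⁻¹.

-3052

Octahedral high-spin t₂g⁵ eg²: CFSE = -0.8 × 11445 = -9156 cm⁻¹.
Tetrahedral e⁴ t₂³ gives -1.2Δₜ = -1.2 × (4/9) × 11445 = -6104 cm⁻¹.
Subtracting, OSPE = -9156 − (-6104) = -3052 cm⁻¹.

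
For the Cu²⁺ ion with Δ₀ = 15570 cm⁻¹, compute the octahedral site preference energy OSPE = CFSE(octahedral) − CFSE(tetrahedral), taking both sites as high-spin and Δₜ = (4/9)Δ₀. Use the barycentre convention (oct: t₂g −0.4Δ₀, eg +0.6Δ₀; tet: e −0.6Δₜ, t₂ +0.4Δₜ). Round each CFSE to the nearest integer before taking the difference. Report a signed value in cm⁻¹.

-6574

Group 11 minus oxidation state +2 gives a d⁹ configuration for Cu²⁺.
In an octahedral site d⁹ (HS) is t₂g⁶ eg³, giving CFSE(oct) = -0.6Δ₀ = -9342 cm⁻¹.
In a tetrahedral site the filling is e⁴ t₂⁵: CFSE(tet) = -0.4Δₜ = -0.4 × (4/9)(15570) = -2768 cm⁻¹.
Subtracting, OSPE = -9342 − (-2768) = -6574 cm⁻¹.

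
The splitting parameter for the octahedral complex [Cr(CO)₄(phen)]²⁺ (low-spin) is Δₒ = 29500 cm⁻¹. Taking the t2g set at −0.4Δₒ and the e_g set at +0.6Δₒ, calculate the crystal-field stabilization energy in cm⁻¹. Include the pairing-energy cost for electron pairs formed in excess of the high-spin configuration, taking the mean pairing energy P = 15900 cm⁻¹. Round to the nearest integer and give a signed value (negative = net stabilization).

-31300

Ligand charges: 4×(+0) from CO and 1×(+0) from phen sum to +0; with overall charge +2, Cr is +2.
Cr sits in group 6; removing 2 electrons leaves Cr²⁺ with 6 − 2 = 4 d electrons.
The d⁴ electrons fill as t2g^4 e_g^0.
The orbital stabilization is -1.6Δₒ = -1.6 × 29500 = -47200 cm⁻¹.
Pairing penalty: 1 pair vs 0 in the high-spin reference → 1 extra × P = 15900 cm⁻¹.
Combining: -47200 + 15900 = -31300 cm⁻¹.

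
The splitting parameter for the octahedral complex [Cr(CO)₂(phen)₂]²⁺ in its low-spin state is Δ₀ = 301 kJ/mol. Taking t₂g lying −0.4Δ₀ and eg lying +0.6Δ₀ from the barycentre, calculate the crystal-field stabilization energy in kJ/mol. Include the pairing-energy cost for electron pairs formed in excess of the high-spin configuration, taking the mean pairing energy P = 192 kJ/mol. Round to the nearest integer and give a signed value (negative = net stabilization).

Ligand charges: 2×(+0) from CO and 2×(+0) from phen sum to +0; with overall charge +2, Cr is +2.
Cr sits in group 6; removing 2 electrons leaves Cr²⁺ with 6 − 2 = 4 d electrons.
The d⁴ electrons fill as t₂g⁴ eg⁰.
The orbital stabilization is -1.6Δ₀ = -1.6 × 301 = -482 kJ/mol.
High-spin d⁴ would be t₂g³ eg¹ with 0 pairs; low-spin has 1, so 1 excess pair costs +1P = +192 kJ/mol.
Net CFSE = -482 + 192 = -290 kJ/mol.

-290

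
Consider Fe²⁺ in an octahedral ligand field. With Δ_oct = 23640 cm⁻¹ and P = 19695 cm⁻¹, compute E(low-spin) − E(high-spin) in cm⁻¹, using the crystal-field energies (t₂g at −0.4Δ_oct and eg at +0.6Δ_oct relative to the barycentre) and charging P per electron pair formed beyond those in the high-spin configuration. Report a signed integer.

Group 8 minus oxidation state +2 gives a d⁶ configuration for Fe²⁺.
High-spin: t₂g⁴ eg², CFSE = -0.4Δ_oct = -9456 cm⁻¹.
Low-spin t₂g⁶ eg⁰ gives -2.4Δ_oct = -56736 cm⁻¹, but forming 2 extra pairs costs 2P = 39390 cm⁻¹, so E(LS) = -56736 + 39390 = -17346 cm⁻¹.
The difference is -17346 − (-9456) = -7890 cm⁻¹, so low-spin lies lower.

-7890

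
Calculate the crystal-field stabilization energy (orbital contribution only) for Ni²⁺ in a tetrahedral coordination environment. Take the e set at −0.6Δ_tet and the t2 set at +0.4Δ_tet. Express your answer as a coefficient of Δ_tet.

Ni is in group 10, so Ni²⁺ is d⁸ (10 − 2 = 8).
Tetrahedral fields are weak (Δₜ ≈ 4/9 Δₒ), so electrons fill high-spin.
Configuration: e^4 t2^4.
CFSE = 4(-0.6Δ_tet) + 4(0.4Δ_tet) = -2.4Δ_tet + 1.6Δ_tet = -0.8Δ_tet.

-0.8 Δ_tet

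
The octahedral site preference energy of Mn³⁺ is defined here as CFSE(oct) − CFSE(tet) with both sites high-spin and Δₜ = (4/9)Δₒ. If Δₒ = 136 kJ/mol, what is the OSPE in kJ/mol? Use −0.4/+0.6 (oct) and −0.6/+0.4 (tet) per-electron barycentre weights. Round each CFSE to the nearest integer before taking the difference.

Mn³⁺: group 7, so d-count = 7 − 3 = 4.
Octahedral high-spin t₂g³ eg¹: CFSE = -0.6 × 136 = -82 kJ/mol.
In a tetrahedral site the filling is e² t₂²: CFSE(tet) = -0.4Δₜ = -0.4 × (4/9)(136) = -24 kJ/mol.
Subtracting, OSPE = -82 − (-24) = -58 kJ/mol.

-58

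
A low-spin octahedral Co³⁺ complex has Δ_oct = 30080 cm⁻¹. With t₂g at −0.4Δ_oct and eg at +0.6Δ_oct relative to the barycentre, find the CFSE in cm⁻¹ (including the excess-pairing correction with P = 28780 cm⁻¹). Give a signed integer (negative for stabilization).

Group 9 minus oxidation state +3 gives a d⁶ configuration for Co³⁺.
The d⁶ electrons fill as t₂g⁶ eg⁰.
CFSE(orbital) = 6×(-0.4Δ_oct) + 0×(0.6Δ_oct) = -2.4Δ_oct; with Δ_oct = 30080 cm⁻¹ that is -72192 cm⁻¹.
Relative to high-spin t₂g⁴ eg² (1 paired), the low-spin configuration has 2 additional pairs, contributing +2 × 28780 = +57560 cm⁻¹.
Overall CFSE = -72192 + 57560 = -14632 cm⁻¹.

-14632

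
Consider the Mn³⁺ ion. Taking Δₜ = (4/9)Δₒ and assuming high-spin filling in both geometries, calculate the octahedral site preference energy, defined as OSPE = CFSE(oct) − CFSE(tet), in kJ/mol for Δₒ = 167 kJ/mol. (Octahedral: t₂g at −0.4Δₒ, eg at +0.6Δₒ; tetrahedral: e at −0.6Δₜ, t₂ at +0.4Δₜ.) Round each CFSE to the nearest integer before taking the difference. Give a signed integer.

Group 7 minus oxidation state +3 gives a d⁴ configuration for Mn³⁺.
In an octahedral site d⁴ (HS) is t2g^3 e_g^1, giving CFSE(oct) = -0.6Δₒ = -100 kJ/mol.
Tetrahedral e^2 t2^2 gives -0.4Δₜ = -0.4 × (4/9) × 167 = -30 kJ/mol.
Subtracting, OSPE = -100 − (-30) = -70 kJ/mol.

-70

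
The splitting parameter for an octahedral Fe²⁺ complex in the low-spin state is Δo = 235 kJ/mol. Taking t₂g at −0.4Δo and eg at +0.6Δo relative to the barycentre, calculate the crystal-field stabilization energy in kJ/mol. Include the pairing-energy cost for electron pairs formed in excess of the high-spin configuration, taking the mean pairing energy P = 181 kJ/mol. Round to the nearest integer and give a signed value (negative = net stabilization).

Fe sits in group 8; removing 2 electrons leaves Fe²⁺ with 8 − 2 = 6 d electrons.
The d⁶ electrons fill as t₂g⁶ eg⁰.
The orbital stabilization is -2.4Δo = -2.4 × 235 = -564 kJ/mol.
High-spin d⁶ would be t₂g⁴ eg² with 1 pair; low-spin has 3, so 2 excess pairs cost +2P = +362 kJ/mol.
Net CFSE = -564 + 362 = -202 kJ/mol.

-202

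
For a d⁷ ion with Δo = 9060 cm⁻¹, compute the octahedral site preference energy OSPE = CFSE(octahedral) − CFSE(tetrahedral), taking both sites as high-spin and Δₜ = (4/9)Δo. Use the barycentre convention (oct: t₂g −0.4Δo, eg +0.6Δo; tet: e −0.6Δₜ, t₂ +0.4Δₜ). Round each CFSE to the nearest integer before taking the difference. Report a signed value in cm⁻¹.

-2416

Octahedral high-spin t₂g⁵ eg²: CFSE = -0.8 × 9060 = -7248 cm⁻¹.
In a tetrahedral site the filling is e⁴ t₂³: CFSE(tet) = -1.2Δₜ = -1.2 × (4/9)(9060) = -4832 cm⁻¹.
OSPE = CFSE(oct) − CFSE(tet) = -7248 − (-4832) = -2416 cm⁻¹.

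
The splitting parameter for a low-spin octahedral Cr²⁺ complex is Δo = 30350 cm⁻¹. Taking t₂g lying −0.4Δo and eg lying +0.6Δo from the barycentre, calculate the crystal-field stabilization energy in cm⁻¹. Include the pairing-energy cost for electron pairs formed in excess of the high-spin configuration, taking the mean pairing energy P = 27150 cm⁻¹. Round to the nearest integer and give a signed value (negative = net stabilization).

-21410

Cr sits in group 6; removing 2 electrons leaves Cr²⁺ with 6 − 2 = 4 d electrons.
The d⁴ electrons fill as t₂g⁴ eg⁰.
Orbital CFSE = 4(-0.4) + 0(0.6) = -1.6Δo = -1.6 × 30350 = -48560 cm⁻¹.
Relative to high-spin t₂g³ eg¹ (0 paired), the low-spin configuration has 1 additional pair, contributing +1 × 27150 = +27150 cm⁻¹.
Combining: -48560 + 27150 = -21410 cm⁻¹.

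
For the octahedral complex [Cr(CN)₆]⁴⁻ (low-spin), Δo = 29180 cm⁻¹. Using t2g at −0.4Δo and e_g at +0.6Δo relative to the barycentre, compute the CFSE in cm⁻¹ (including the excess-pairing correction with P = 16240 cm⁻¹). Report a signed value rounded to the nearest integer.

Each CN⁻ contributes -1; 6 × (-1) = -6. With overall charge -4, Cr is in the +2 oxidation state.
Cr sits in group 6; removing 2 electrons leaves Cr²⁺ with 6 − 2 = 4 d electrons.
Configuration: t2g^4 e_g^0.
Orbital CFSE = 4(-0.4) + 0(0.6) = -1.6Δo = -1.6 × 29180 = -46688 cm⁻¹.
Pairing penalty: 1 pair vs 0 in the high-spin reference → 1 extra × P = 16240 cm⁻¹.
Net CFSE = -46688 + 16240 = -30448 cm⁻¹.

-30448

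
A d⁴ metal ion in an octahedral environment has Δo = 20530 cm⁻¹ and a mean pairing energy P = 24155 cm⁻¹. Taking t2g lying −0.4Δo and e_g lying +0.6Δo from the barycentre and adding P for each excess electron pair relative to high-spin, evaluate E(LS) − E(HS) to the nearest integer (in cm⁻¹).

High-spin: t2g^3 e_g^1, CFSE = -0.6Δo = -12318 cm⁻¹.
Low-spin t2g^4 e_g^0 gives -1.6Δo = -32848 cm⁻¹, but forming 1 extra pair costs 1P = 24155 cm⁻¹, so E(LS) = -32848 + 24155 = -8693 cm⁻¹.
Thus E(LS) − E(HS) = 3625 cm⁻¹.

3625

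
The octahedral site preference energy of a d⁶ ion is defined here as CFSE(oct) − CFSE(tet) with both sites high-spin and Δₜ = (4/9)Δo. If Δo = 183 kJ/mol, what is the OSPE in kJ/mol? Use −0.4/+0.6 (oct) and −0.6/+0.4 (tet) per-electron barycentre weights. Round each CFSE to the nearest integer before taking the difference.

-24

Octahedral high-spin t2g^4 e_g^2: CFSE = -0.4 × 183 = -73 kJ/mol.
Tetrahedral e^3 t2^3 gives -0.6Δₜ = -0.6 × (4/9) × 183 = -49 kJ/mol.
OSPE = CFSE(oct) − CFSE(tet) = -73 − (-49) = -24 kJ/mol.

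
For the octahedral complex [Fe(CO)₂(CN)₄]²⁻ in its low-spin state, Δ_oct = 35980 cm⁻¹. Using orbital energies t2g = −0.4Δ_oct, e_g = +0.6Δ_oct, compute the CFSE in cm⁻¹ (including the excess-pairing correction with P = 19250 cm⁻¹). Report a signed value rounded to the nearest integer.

-47852

Ligand charges: 2×(+0) from CO and 4×(-1) from CN⁻ sum to -4; with overall charge -2, Fe is +2.
Fe²⁺: group 8, so d-count = 8 − 2 = 6.
The d⁶ electrons fill as t2g^6 e_g^0.
The orbital stabilization is -2.4Δ_oct = -2.4 × 35980 = -86352 cm⁻¹.
High-spin d⁶ would be t2g^4 e_g^2 with 1 pair; low-spin has 3, so 2 excess pairs cost +2P = +38500 cm⁻¹.
Overall CFSE = -86352 + 38500 = -47852 cm⁻¹.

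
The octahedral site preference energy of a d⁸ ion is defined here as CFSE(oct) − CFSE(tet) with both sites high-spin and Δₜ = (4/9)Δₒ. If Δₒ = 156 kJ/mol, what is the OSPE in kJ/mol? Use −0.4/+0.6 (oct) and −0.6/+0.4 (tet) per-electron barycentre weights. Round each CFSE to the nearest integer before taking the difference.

In an octahedral site d⁸ (HS) is t2g^6 e_g^2, giving CFSE(oct) = -1.2Δₒ = -187 kJ/mol.
In a tetrahedral site the filling is e^4 t2^4: CFSE(tet) = -0.8Δₜ = -0.8 × (4/9)(156) = -55 kJ/mol.
OSPE = CFSE(oct) − CFSE(tet) = -187 − (-55) = -132 kJ/mol.

-132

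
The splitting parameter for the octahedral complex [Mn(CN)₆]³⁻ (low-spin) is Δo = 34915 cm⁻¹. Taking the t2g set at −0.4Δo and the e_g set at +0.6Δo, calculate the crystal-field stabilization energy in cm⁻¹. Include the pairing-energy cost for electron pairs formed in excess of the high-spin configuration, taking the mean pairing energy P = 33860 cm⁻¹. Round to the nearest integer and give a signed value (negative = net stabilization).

-22004

Each CN⁻ contributes -1; 6 × (-1) = -6. With overall charge -3, Mn is in the +3 oxidation state.
Group 7 minus oxidation state +3 gives a d⁴ configuration for Mn³⁺.
Configuration: t2g^4 e_g^0.
CFSE(orbital) = 4×(-0.4Δo) + 0×(0.6Δo) = -1.6Δo; with Δo = 34915 cm⁻¹ that is -55864 cm⁻¹.
Relative to high-spin t2g^3 e_g^1 (0 paired), the low-spin configuration has 1 additional pair, contributing +1 × 33860 = +33860 cm⁻¹.
Overall CFSE = -55864 + 33860 = -22004 cm⁻¹.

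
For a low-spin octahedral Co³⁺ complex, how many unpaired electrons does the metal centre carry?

0

Co is in group 9, so Co³⁺ is d⁶ (9 − 3 = 6).
Configuration: t₂g⁶ eg⁰, giving 0 unpaired electrons.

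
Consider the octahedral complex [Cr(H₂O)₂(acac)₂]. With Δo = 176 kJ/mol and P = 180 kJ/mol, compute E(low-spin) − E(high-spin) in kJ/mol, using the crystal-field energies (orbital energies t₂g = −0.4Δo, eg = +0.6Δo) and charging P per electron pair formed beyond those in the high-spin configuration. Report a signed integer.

Ligand charges: 2×(+0) from H₂O and 2×(-1) from acac⁻ sum to -2; with overall charge +0, Cr is +2.
Cr sits in group 6; removing 2 electrons leaves Cr²⁺ with 6 − 2 = 4 d electrons.
High-spin: t₂g³ eg¹, CFSE = -0.6Δo = -106 kJ/mol.
Low-spin: t₂g⁴ eg⁰, orbital CFSE = -1.6Δo = -282 kJ/mol; plus 1 excess pair × P = +180 kJ/mol; total -102 kJ/mol.
E(LS) − E(HS) = -102 − (-106) = 4 kJ/mol.

4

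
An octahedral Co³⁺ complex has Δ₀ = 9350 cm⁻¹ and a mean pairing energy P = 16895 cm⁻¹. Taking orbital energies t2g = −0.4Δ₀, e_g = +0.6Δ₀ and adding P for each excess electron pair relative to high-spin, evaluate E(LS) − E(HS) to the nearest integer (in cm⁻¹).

15090

Group 9 minus oxidation state +3 gives a d⁶ configuration for Co³⁺.
High-spin d⁶ fills as t2g^4 e_g^2 with CFSE 4(−0.4) + 2(+0.6) = -0.4Δ₀ = -3740 cm⁻¹.
Low-spin: t2g^6 e_g^0, orbital CFSE = -2.4Δ₀ = -22440 cm⁻¹; plus 2 excess pairs × P = +33790 cm⁻¹; total 11350 cm⁻¹.
Thus E(LS) − E(HS) = 15090 cm⁻¹.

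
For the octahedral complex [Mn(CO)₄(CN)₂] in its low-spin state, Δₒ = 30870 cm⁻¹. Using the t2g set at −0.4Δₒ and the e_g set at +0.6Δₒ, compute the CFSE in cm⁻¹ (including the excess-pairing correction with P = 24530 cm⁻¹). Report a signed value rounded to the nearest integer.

Ligand charges: 4×(+0) from CO and 2×(-1) from CN⁻ sum to -2; with overall charge +0, Mn is +2.
Group 7 minus oxidation state +2 gives a d⁵ configuration for Mn²⁺.
The d⁵ electrons fill as t2g^5 e_g^0.
CFSE(orbital) = 5×(-0.4Δₒ) + 0×(0.6Δₒ) = -2.0Δₒ; with Δₒ = 30870 cm⁻¹ that is -61740 cm⁻¹.
High-spin d⁵ would be t2g^3 e_g^2 with 0 pairs; low-spin has 2, so 2 excess pairs cost +2P = +49060 cm⁻¹.
Combining: -61740 + 49060 = -12680 cm⁻¹.

-12680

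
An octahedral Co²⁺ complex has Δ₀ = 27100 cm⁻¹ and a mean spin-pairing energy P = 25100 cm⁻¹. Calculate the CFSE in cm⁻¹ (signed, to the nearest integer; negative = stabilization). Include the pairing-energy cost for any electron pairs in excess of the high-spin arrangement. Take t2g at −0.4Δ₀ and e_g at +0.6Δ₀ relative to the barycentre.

-23680

Co²⁺: group 9, so d-count = 9 − 2 = 7.
Δ₀ > P, so pairing is preferred: the ground state is low-spin.
Filling d⁷ accordingly: t2g^6 e_g^1.
Orbital CFSE = -1.8Δ₀ = -1.8 × 27100 = -48780 cm⁻¹.
Excess pairs vs high-spin: 3 − 2 = 1; pairing cost = +25100 cm⁻¹.
Net CFSE = -48780 + 25100 = -23680 cm⁻¹.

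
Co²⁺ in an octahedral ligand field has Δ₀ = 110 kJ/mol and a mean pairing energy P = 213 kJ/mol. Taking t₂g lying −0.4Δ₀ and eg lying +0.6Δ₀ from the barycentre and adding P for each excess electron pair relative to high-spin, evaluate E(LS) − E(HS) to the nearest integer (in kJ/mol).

Co sits in group 9; removing 2 electrons leaves Co²⁺ with 9 − 2 = 7 d electrons.
High-spin d⁷ fills as t₂g⁵ eg² with CFSE 5(−0.4) + 2(+0.6) = -0.8Δ₀ = -88 kJ/mol.
Low-spin: t₂g⁶ eg¹, orbital CFSE = -1.8Δ₀ = -198 kJ/mol; plus 1 excess pair × P = +213 kJ/mol; total 15 kJ/mol.
The difference is 15 − (-88) = 103 kJ/mol, so high-spin lies lower.

103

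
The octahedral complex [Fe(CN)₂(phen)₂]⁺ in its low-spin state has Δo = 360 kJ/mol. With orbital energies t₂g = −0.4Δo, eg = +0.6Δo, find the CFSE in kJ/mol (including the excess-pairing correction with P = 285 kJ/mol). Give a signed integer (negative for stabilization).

Ligand charges: 2×(-1) from CN⁻ and 2×(+0) from phen sum to -2; with overall charge +1, Fe is +3.
Fe is in group 8, so Fe³⁺ is d⁵ (8 − 3 = 5).
The d⁵ electrons fill as t₂g⁵ eg⁰.
Orbital CFSE = 5(-0.4) + 0(0.6) = -2.0Δo = -2.0 × 360 = -720 kJ/mol.
High-spin d⁵ would be t₂g³ eg² with 0 pairs; low-spin has 2, so 2 excess pairs cost +2P = +570 kJ/mol.
Net CFSE = -720 + 570 = -150 kJ/mol.

-150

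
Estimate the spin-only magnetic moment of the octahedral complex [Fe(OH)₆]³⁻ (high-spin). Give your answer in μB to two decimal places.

5.92 μB

Each OH⁻ contributes -1; 6 × (-1) = -6. With overall charge -3, Fe is in the +3 oxidation state.
Fe³⁺: group 8, so d-count = 8 − 3 = 5.
Configuration: t2g^3 e_g^2 → 5 unpaired electrons.
μ(spin-only) = √[5(5+2)] = √35 ≈ 5.92 μB.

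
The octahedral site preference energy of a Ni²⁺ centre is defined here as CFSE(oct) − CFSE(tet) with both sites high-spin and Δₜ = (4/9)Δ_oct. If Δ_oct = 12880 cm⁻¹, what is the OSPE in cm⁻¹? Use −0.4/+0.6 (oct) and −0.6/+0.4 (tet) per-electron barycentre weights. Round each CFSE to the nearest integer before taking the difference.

Group 10 minus oxidation state +2 gives a d⁸ configuration for Ni²⁺.
Octahedral high-spin t2g^6 e_g^2: CFSE = -1.2 × 12880 = -15456 cm⁻¹.
Tetrahedral e^4 t2^4 gives -0.8Δₜ = -0.8 × (4/9) × 12880 = -4580 cm⁻¹.
OSPE = CFSE(oct) − CFSE(tet) = -15456 − (-4580) = -10876 cm⁻¹.

-10876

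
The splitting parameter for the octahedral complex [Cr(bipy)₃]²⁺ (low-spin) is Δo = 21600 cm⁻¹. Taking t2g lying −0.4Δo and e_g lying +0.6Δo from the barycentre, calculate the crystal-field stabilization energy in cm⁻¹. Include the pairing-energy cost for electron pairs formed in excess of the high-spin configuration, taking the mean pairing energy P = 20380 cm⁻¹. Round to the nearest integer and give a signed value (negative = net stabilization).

bipy is neutral, so the +2 overall charge sits on Cr: oxidation state +2.
Group 6 minus oxidation state +2 gives a d⁴ configuration for Cr²⁺.
The d⁴ electrons fill as t2g^4 e_g^0.
Orbital CFSE = 4(-0.4) + 0(0.6) = -1.6Δo = -1.6 × 21600 = -34560 cm⁻¹.
Pairing penalty: 1 pair vs 0 in the high-spin reference → 1 extra × P = 20380 cm⁻¹.
Combining: -34560 + 20380 = -14180 cm⁻¹.

-14180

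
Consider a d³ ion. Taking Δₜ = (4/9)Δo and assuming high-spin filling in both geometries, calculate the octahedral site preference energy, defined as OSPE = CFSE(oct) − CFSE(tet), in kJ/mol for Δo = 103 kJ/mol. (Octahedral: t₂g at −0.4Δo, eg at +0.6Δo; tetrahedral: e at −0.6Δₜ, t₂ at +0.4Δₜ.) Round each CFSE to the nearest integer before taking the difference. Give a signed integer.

-87

Octahedral high-spin t2g^3 e_g^0: CFSE = -1.2 × 103 = -124 kJ/mol.
Tetrahedral: e^2 t2^1, CFSE = 2(−0.6) + 1(+0.4) = -0.8Δₜ = -0.8 × (4/9) × 103 = -37 kJ/mol.
Subtracting, OSPE = -124 − (-37) = -87 kJ/mol.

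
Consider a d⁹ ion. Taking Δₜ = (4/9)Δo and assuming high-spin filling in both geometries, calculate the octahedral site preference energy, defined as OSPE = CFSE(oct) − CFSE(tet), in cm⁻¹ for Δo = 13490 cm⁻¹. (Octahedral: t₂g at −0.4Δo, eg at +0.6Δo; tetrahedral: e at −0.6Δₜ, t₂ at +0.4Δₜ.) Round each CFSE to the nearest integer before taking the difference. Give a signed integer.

-5696

In an octahedral site d⁹ (HS) is t₂g⁶ eg³, giving CFSE(oct) = -0.6Δo = -8094 cm⁻¹.
Tetrahedral: e⁴ t₂⁵, CFSE = 4(−0.6) + 5(+0.4) = -0.4Δₜ = -0.4 × (4/9) × 13490 = -2398 cm⁻¹.
OSPE = -8094 − (-2398) = -5696 cm⁻¹.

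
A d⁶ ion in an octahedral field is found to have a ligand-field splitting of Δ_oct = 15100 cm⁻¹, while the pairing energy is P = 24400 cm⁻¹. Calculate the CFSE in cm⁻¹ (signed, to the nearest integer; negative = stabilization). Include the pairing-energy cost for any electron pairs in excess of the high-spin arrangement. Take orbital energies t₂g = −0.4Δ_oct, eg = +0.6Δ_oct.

-6040

Here Δ_oct < P (15100 < 24400), so the high-spin state is favoured.
Filling d⁶ accordingly: t₂g⁴ eg².
Orbital CFSE = -0.4Δ_oct = -0.4 × 15100 = -6040 cm⁻¹.
High-spin has no excess pairs, so no pairing correction applies.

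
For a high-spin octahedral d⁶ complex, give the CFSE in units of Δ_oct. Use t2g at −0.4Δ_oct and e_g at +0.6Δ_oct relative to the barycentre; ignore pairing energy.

-0.4 Δ_oct

Configuration: t2g^4 e_g^2.
CFSE = 4(-0.4Δ_oct) + 2(0.6Δ_oct) = -1.6Δ_oct + 1.2Δ_oct = -0.4Δ_oct.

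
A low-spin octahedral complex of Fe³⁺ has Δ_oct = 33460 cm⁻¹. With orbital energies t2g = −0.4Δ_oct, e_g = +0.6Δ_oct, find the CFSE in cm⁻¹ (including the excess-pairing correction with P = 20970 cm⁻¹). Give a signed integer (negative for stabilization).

Fe is in group 8, so Fe³⁺ is d⁵ (8 − 3 = 5).
Electron filling gives t2g^5 e_g^0.
CFSE(orbital) = 5×(-0.4Δ_oct) + 0×(0.6Δ_oct) = -2.0Δ_oct; with Δ_oct = 33460 cm⁻¹ that is -66920 cm⁻¹.
High-spin d⁵ would be t2g^3 e_g^2 with 0 pairs; low-spin has 2, so 2 excess pairs cost +2P = +41940 cm⁻¹.
Combining: -66920 + 41940 = -24980 cm⁻¹.

-24980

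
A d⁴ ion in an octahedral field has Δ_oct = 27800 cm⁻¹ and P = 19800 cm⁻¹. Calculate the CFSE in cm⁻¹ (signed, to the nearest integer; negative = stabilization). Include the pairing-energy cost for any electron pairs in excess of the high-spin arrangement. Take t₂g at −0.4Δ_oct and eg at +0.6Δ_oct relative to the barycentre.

-24680

With Δ_oct > P the complex is low-spin.
Filling d⁴ accordingly: t₂g⁴ eg⁰.
Orbital CFSE = -1.6Δ_oct = -1.6 × 27800 = -44480 cm⁻¹.
Excess pairs vs high-spin: 1 − 0 = 1; pairing cost = +19800 cm⁻¹.
Net CFSE = -44480 + 19800 = -24680 cm⁻¹.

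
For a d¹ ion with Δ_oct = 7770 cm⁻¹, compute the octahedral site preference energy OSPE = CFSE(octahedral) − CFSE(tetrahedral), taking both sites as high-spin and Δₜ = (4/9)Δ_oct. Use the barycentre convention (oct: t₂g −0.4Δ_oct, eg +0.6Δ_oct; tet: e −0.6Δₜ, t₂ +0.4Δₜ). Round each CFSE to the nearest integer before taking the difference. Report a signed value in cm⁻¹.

-1036

Octahedral (high-spin): t₂g¹ eg⁰, CFSE = 1(−0.4) + 0(+0.6) = -0.4Δ_oct = -0.4 × 7770 = -3108 cm⁻¹.
In a tetrahedral site the filling is e¹ t₂⁰: CFSE(tet) = -0.6Δₜ = -0.6 × (4/9)(7770) = -2072 cm⁻¹.
OSPE = CFSE(oct) − CFSE(tet) = -3108 − (-2072) = -1036 cm⁻¹.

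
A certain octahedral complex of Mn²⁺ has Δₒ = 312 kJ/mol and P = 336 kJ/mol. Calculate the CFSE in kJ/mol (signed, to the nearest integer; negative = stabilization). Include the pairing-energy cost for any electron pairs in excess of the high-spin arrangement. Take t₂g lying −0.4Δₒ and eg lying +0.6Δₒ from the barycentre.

Group 7 minus oxidation state +2 gives a d⁵ configuration for Mn²⁺.
Here Δₒ < P (312 < 336), so the high-spin state is favoured.
Filling d⁵ accordingly: t₂g³ eg².
Orbital CFSE = 0.0Δₒ = 0.0 × 312 = 0 kJ/mol.
High-spin has no excess pairs, so no pairing correction applies.

0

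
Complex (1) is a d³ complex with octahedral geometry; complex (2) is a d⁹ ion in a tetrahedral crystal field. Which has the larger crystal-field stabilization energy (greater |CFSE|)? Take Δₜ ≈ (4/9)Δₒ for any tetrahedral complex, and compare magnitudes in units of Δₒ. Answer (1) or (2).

(1): t2g^3 e_g^0, CFSE = -1.2Δₒ.
(2): With tetrahedral geometry the complex is necessarily high-spin; e⁴ t₂⁵, CFSE = -0.4Δₜ ≈ -0.18Δₒ.
So (1) has the larger |CFSE|.

(1)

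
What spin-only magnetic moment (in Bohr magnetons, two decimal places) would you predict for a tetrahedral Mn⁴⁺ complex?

Group 7 minus oxidation state +4 gives a d³ configuration for Mn⁴⁺.
Tetrahedral splitting is small, so the complex is high-spin.
Configuration: e^2 t2^1 → 3 unpaired electrons.
μ(spin-only) = √[3(3+2)] = √15 ≈ 3.87 Bohr magnetons.

3.87 Bohr magnetons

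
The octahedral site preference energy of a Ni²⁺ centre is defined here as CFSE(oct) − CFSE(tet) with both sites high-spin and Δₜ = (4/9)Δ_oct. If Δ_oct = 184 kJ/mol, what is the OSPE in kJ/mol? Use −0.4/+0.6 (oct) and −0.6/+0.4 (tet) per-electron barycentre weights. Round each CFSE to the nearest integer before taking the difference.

Ni sits in group 10; removing 2 electrons leaves Ni²⁺ with 10 − 2 = 8 d electrons.
Octahedral high-spin t₂g⁶ eg²: CFSE = -1.2 × 184 = -221 kJ/mol.
Tetrahedral: e⁴ t₂⁴, CFSE = 4(−0.6) + 4(+0.4) = -0.8Δₜ = -0.8 × (4/9) × 184 = -65 kJ/mol.
OSPE = -221 − (-65) = -156 kJ/mol.

-156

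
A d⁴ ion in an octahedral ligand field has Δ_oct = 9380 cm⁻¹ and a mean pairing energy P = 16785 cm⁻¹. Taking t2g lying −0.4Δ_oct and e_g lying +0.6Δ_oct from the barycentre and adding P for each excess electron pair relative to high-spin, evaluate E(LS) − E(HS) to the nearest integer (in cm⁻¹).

7405

High-spin: t2g^3 e_g^1, CFSE = -0.6Δ_oct = -5628 cm⁻¹.
For low-spin the configuration is t2g^4 e_g^0: orbital energy -1.6 × 9380 = -15008 cm⁻¹, and 1 additional pair relative to high-spin adds 16785 cm⁻¹, giving 1777 cm⁻¹.
E(LS) − E(HS) = 1777 − (-5628) = 7405 cm⁻¹.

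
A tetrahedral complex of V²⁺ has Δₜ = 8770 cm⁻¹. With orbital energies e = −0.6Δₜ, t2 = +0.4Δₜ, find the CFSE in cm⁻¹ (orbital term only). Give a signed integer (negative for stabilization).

V²⁺: group 5, so d-count = 5 − 2 = 3.
Tetrahedral fields are weak (Δₜ ≈ 4/9 Δₒ), so electrons fill high-spin.
The d³ electrons fill as e^2 t2^1.
CFSE(orbital) = 2×(-0.6Δₜ) + 1×(0.4Δₜ) = -0.8Δₜ; with Δₜ = 8770 cm⁻¹ that is -7016 cm⁻¹.

-7016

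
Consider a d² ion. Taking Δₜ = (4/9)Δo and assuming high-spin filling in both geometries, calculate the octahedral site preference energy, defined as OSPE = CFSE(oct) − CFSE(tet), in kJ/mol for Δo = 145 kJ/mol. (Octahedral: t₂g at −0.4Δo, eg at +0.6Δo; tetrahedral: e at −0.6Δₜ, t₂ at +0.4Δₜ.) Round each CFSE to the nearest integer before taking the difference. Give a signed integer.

-39

Octahedral high-spin t₂g² eg⁰: CFSE = -0.8 × 145 = -116 kJ/mol.
Tetrahedral: e² t₂⁰, CFSE = 2(−0.6) + 0(+0.4) = -1.2Δₜ = -1.2 × (4/9) × 145 = -77 kJ/mol.
OSPE = CFSE(oct) − CFSE(tet) = -116 − (-77) = -39 kJ/mol.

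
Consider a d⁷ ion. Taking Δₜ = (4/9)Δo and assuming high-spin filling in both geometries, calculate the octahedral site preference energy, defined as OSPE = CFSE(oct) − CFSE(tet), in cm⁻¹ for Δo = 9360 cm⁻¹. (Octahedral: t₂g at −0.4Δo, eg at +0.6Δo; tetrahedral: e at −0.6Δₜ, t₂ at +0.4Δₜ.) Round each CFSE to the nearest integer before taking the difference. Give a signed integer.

-2496

In an octahedral site d⁷ (HS) is t2g^5 e_g^2, giving CFSE(oct) = -0.8Δo = -7488 cm⁻¹.
Tetrahedral e^4 t2^3 gives -1.2Δₜ = -1.2 × (4/9) × 9360 = -4992 cm⁻¹.
Subtracting, OSPE = -7488 − (-4992) = -2496 cm⁻¹.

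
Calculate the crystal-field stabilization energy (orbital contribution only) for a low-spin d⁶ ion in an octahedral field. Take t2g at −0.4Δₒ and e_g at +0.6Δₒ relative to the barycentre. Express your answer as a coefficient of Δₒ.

-2.4 Δₒ

Configuration: t2g^6 e_g^0.
CFSE = 6(-0.4Δₒ) + 0(0.6Δₒ) = -2.4Δₒ + 0.0Δₒ = -2.4Δₒ.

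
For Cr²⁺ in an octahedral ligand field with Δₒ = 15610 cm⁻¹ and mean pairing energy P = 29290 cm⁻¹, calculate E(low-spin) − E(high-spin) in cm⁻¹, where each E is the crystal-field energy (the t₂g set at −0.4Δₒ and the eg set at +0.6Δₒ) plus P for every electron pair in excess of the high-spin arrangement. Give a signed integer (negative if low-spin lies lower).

13680

Cr is in group 6, so Cr²⁺ is d⁴ (6 − 2 = 4).
High-spin: t₂g³ eg¹, CFSE = -0.6Δₒ = -9366 cm⁻¹.
For low-spin the configuration is t₂g⁴ eg⁰: orbital energy -1.6 × 15610 = -24976 cm⁻¹, and 1 additional pair relative to high-spin adds 29290 cm⁻¹, giving 4314 cm⁻¹.
Thus E(LS) − E(HS) = 13680 cm⁻¹.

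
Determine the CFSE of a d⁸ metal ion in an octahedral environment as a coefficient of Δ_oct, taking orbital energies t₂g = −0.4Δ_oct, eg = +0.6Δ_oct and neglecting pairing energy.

-1.2 Δ_oct

Configuration: t₂g⁶ eg².
CFSE = 6(-0.4Δ_oct) + 2(0.6Δ_oct) = -2.4Δ_oct + 1.2Δ_oct = -1.2Δ_oct.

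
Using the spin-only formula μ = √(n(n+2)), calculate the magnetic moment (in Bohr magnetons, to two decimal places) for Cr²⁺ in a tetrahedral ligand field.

4.90 Bohr magnetons

Cr sits in group 6; removing 2 electrons leaves Cr²⁺ with 6 − 2 = 4 d electrons.
Tetrahedral splitting is small, so the complex is high-spin.
Configuration: e^2 t2^2 → 4 unpaired electrons.
μ(spin-only) = √[4(4+2)] = √24 ≈ 4.90 Bohr magnetons.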